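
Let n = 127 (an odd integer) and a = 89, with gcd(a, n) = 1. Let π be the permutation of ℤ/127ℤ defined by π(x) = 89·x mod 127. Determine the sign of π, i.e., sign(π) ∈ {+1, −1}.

Orbit of 66 under x↦89x: [66, 32, 54, 107, 125, 76, 33]… (length divides ord_127(89)).
Decompose π into cycles: lengths [42, 42, 42, 1] (4 cycles, including the fixed point 0).
127 − 4 = 123 transpositions; sign(π) = (−1)^123 = -1.
Via Zolotarev, sign(π_{89}) = (89|127) = -1.

-1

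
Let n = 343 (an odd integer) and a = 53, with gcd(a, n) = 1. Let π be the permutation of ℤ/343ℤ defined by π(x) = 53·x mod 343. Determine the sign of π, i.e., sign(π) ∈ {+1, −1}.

+1

Trace 169: π^k(169) = [169, 39, 9, 134, 242, 135, 295] for k=0..6.
Cycle type of π: 147×2 + 21×2 + 3×2 + 1; total 7 cycles.
With 7 cycles on 343 points, sign = (−1)^{343−7} = +1.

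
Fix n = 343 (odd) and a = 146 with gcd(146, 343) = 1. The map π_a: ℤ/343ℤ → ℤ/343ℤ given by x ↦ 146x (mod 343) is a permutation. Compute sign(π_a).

Orbit of 293 under x↦146x: [293, 246, 244, 295, 195, 1, 146]… (length divides ord_343(146)).
Decompose π into cycles: lengths [14, 14, 14, 14, 14, 14, 14, 14, 14, 14, 14, 14, 14, 14, 14, 14, 14, 14, 14, 14, 14, 2, 2, 2, 2, 2, 2, 2, 2, 2, 2, 2, 2, 2, 2, 2, 2, 2, 2, 2, 2, 2, 2, 2, 2, 1] (46 cycles, including the fixed point 0).
46 cycles on 343: each ℓ→(−1)^(ℓ−1), product (−1)^297 = -1.

-1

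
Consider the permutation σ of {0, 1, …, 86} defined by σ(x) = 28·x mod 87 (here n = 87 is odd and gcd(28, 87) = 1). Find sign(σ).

Trace 28: π^k(28) = [28, 1] for k=0..1.
Cycle lengths of π_28 on ℤ/87ℤ: [2, 2, 2, 2, 2, 2, 2, 2, 2, 2, 2, 2, 2, 2, 2, 2, 2, 2, 2, 2, 2, 2, 2, 2, 2, 2, 2, 2, 2, 2, 2, 2, 2, 2, 2, 2, 2, 2, 2, 2, 2, 2, 1, 1, 1]; 45 cycles in total.
Σ(ℓ_i−1) = 87−45 = 42; sign = (−1)^42 = +1.
The Jacobi symbol (28|87) = +1 (Zolotarev) agrees.

+1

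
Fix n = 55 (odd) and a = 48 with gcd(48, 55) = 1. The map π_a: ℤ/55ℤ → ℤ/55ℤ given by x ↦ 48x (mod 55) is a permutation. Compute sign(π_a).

-1

Start at x=48: 48 → 49 → 42 → 36 → 23 → 4 → 27 → … (one orbit).
Decompose π into cycles: lengths [20, 20, 5, 5, 4, 1] (6 cycles, including the fixed point 0).
sign(π) = (−1)^{n − #cycles} = (−1)^{55−6} = (−1)^49 = -1.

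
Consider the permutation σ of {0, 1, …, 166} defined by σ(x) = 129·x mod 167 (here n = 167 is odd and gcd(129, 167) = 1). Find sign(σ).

Start at x=125: 125 → 93 → 140 → 24 → 90 → 87 → 34 → … (one orbit).
Cycle type of π: 166 + 1; total 2 cycles.
sign(π) = (−1)^{n − #cycles} = (−1)^{167−2} = (−1)^165 = -1.
Check: (129/167) = -1 by Zolotarev.

-1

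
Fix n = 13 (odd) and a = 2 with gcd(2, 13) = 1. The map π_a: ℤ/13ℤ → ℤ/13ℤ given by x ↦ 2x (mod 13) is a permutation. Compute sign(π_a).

Start at x=8: 8 → 3 → 6 → 12 → 11 → 9 → 5 → … (one orbit).
Cycle lengths of π_2 on ℤ/13ℤ: [12, 1]; 2 cycles in total.
13 − 2 = 11 transpositions; sign(π) = (−1)^11 = -1.

-1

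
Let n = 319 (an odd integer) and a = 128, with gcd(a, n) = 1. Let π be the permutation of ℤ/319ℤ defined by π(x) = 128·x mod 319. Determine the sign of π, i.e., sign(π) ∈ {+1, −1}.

+1

Trace 144: π^k(144) = [144, 249, 291, 244, 289, 307, 59] for k=0..6.
Cycle lengths of π_128 on ℤ/319ℤ: [20, 20, 20, 20, 20, 20, 20, 20, 20, 20, 20, 20, 20, 20, 10, 4, 4, 4, 4, 4, 4, 4, 1]; 23 cycles in total.
Σ(ℓ_i−1) = 319−23 = 296; sign = (−1)^296 = +1.
Zolotarev: (128|319) = +1, matching the cycle-count sign.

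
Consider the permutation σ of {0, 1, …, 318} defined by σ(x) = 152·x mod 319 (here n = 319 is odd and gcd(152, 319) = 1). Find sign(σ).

Orbit of 284 under x↦152x: [284, 103, 25, 291, 210, 20, 169]… (length divides ord_319(152)).
Decompose π into cycles: lengths [35, 35, 35, 35, 35, 35, 35, 35, 7, 7, 7, 7, 5, 5, 1] (15 cycles, including the fixed point 0).
15 cycles on 319: each ℓ→(−1)^(ℓ−1), product (−1)^304 = +1.

+1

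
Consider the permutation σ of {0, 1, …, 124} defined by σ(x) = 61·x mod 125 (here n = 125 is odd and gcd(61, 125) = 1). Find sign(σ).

Start at x=1: 1 → 61 → 96 → 106 → 91 → 51 → 111 → … (one orbit).
13 cycles of lengths [25, 25, 25, 25, 5, 5, 5, 5, 1, 1, 1, 1, 1].
125 − 13 = 112 transpositions; sign(π) = (−1)^112 = +1.

+1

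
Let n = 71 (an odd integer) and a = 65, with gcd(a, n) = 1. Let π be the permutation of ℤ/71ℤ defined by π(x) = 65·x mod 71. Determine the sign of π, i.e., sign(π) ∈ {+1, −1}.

Orbit of 18 under x↦65x: [18, 34, 9, 17, 40, 44, 20]… (length divides ord_71(65)).
Cycle type of π: 70 + 1; total 2 cycles.
n − c = 71 − 2 = 69; sign = (−1)^69 = -1.
Zolotarev: (65|71) = -1, matching the cycle-count sign.

-1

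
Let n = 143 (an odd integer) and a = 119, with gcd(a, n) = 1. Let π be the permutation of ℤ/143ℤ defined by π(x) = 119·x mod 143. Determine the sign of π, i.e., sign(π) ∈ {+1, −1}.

Start at x=48: 48 → 135 → 49 → 111 → 53 → 15 → 69 → … (one orbit).
The orbit structure of x ↦ 119x mod 143: 6 orbits of sizes [60, 60, 12, 5, 5, 1].
sign(π) = (−1)^{n − #cycles} = (−1)^{143−6} = (−1)^137 = -1.
Via Zolotarev, sign(π_{119}) = (119|143) = -1.

-1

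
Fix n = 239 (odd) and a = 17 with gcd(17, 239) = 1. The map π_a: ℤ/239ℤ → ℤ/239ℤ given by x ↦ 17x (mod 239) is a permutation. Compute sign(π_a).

Trace 122: π^k(122) = [122, 162, 125, 213, 36, 134, 127] for k=0..6.
Cycle lengths of π_17 on ℤ/239ℤ: [119, 119, 1]; 3 cycles in total.
Σ(ℓ_i−1) = 239−3 = 236; sign = (−1)^236 = +1.

+1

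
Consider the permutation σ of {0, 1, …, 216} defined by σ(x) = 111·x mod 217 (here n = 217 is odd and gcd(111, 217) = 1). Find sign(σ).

-1

Orbit of 1 under x↦111x: [1, 111, 169, 97, 134, 118, 78]… (length divides ord_217(111)).
Cycle type of π: 30×6 + 15×2 + 2×3 + 1; total 12 cycles.
n − c = 217 − 12 = 205; sign = (−1)^205 = -1.
Zolotarev: (111|217) = -1, matching the cycle-count sign.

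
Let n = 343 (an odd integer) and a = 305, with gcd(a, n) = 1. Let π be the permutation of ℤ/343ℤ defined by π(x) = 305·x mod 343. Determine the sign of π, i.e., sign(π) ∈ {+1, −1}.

+1

Trace 30: π^k(30) = [30, 232, 102, 240, 141, 130, 205] for k=0..6.
7 cycles of lengths [147, 147, 21, 21, 3, 3, 1].
343 − 7 = 336 transpositions; sign(π) = (−1)^336 = +1.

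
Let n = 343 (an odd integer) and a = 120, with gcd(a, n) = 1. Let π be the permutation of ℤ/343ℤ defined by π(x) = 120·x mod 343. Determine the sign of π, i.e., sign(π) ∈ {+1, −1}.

+1

Orbit of 211 under x↦120x: [211, 281, 106, 29, 50, 169, 43]… (length divides ord_343(120)).
π_120 has 19 disjoint cycles with lengths [49, 49, 49, 49, 49, 49, 7, 7, 7, 7, 7, 7, 1, 1, 1, 1, 1, 1, 1] on {0,…,342}.
19 cycles on 343: each ℓ→(−1)^(ℓ−1), product (−1)^324 = +1.
Zolotarev: (120|343) = +1, matching the cycle-count sign.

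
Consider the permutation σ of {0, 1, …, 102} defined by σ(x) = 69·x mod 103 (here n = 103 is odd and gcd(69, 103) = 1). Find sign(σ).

-1

Trace 64: π^k(64) = [64, 90, 30, 10, 72, 24, 8] for k=0..6.
Cycle type of π: 34×3 + 1; total 4 cycles.
103 − 4 = 99 transpositions; sign(π) = (−1)^99 = -1.
Via Zolotarev, sign(π_{69}) = (69|103) = -1.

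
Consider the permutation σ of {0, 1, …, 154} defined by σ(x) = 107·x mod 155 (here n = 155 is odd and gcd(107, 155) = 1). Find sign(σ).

-1

Trace 51: π^k(51) = [51, 32, 14, 103, 16, 7, 129] for k=0..6.
Cycle lengths of π_107 on ℤ/155ℤ: [60, 60, 15, 15, 4, 1]; 6 cycles in total.
6 cycles on 155: each ℓ→(−1)^(ℓ−1), product (−1)^149 = -1.
The Jacobi symbol (107|155) = -1 (Zolotarev) agrees.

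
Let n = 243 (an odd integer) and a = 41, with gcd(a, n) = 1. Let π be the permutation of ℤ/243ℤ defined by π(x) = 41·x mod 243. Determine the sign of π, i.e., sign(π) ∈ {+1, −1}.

Start at x=73: 73 → 77 → 241 → 161 → 40 → 182 → 172 → … (one orbit).
π_41 has 6 disjoint cycles with lengths [162, 54, 18, 6, 2, 1] on {0,…,242}.
sign(π) = (−1)^{n − #cycles} = (−1)^{243−6} = (−1)^237 = -1.
Zolotarev: (41|243) = -1, matching the cycle-count sign.

-1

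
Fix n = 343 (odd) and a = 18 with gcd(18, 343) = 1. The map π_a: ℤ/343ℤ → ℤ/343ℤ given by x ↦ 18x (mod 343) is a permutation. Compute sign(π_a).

+1

Start at x=18: 18 → 324 → 1 → 18 (one orbit).
Decompose π into cycles: lengths [3, 3, 3, 3, 3, 3, 3, 3, 3, 3, 3, 3, 3, 3, 3, 3, 3, 3, 3, 3, 3, 3, 3, 3, 3, 3, 3, 3, 3, 3, 3, 3, 3, 3, 3, 3, 3, 3, 3, 3, 3, 3, 3, 3, 3, 3, 3, 3, 3, 3, 3, 3, 3, 3, 3, 3, 3, 3, 3, 3, 3, 3, 3, 3, 3, 3, 3, 3, 3, 3, 3, 3, 3, 3, 3, 3, 3, 3, 3, 3, 3, 3, 3, 3, 3, 3, 3, 3, 3, 3, 3, 3, 3, 3, 3, 3, 3, 3, 3, 3, 3, 3, 3, 3, 3, 3, 3, 3, 3, 3, 3, 3, 3, 3, 1] (115 cycles, including the fixed point 0).
n − c = 343 − 115 = 228; sign = (−1)^228 = +1.
Zolotarev: (18|343) = +1, matching the cycle-count sign.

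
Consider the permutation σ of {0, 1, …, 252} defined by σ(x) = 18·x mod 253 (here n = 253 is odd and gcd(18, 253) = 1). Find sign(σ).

-1

Start at x=73: 73 → 49 → 123 → 190 → 131 → 81 → 193 → … (one orbit).
Decompose π into cycles: lengths [110, 110, 11, 11, 10, 1] (6 cycles, including the fixed point 0).
Σ(ℓ_i−1) = 253−6 = 247; sign = (−1)^247 = -1.
Check: (18/253) = -1 by Zolotarev.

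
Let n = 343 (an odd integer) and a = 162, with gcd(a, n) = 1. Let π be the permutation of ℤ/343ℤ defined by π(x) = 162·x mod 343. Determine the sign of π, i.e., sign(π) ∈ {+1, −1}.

Trace 246: π^k(246) = [246, 64, 78, 288, 8, 267, 36] for k=0..6.
π_162 has 19 disjoint cycles with lengths [49, 49, 49, 49, 49, 49, 7, 7, 7, 7, 7, 7, 1, 1, 1, 1, 1, 1, 1] on {0,…,342}.
With 19 cycles on 343 points, sign = (−1)^{343−19} = +1.

+1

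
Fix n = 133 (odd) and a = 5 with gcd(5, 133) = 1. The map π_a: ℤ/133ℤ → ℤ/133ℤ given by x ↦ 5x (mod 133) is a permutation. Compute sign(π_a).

Start at x=66: 66 → 64 → 54 → 4 → 20 → 100 → 101 → … (one orbit).
Cycle lengths of π_5 on ℤ/133ℤ: [18, 18, 18, 18, 18, 18, 9, 9, 6, 1]; 10 cycles in total.
10 cycles on 133: each ℓ→(−1)^(ℓ−1), product (−1)^123 = -1.

-1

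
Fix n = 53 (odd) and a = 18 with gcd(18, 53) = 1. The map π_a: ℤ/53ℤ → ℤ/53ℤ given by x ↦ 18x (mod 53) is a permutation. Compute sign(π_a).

-1

Trace 8: π^k(8) = [8, 38, 48, 16, 23, 43, 32] for k=0..6.
π_18 has 2 disjoint cycles with lengths [52, 1] on {0,…,52}.
With 2 cycles on 53 points, sign = (−1)^{53−2} = -1.
The Jacobi symbol (18|53) = -1 (Zolotarev) agrees.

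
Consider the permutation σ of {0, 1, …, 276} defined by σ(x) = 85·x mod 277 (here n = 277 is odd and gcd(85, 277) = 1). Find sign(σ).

Orbit of 191 under x↦85x: [191, 169, 238, 9, 211, 207, 144]… (length divides ord_277(85)).
The orbit structure of x ↦ 85x mod 277: 5 orbits of sizes [69, 69, 69, 69, 1].
With 5 cycles on 277 points, sign = (−1)^{277−5} = +1.

+1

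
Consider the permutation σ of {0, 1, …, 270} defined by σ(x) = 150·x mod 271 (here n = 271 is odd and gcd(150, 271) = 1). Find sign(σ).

-1

Start at x=33: 33 → 72 → 231 → 233 → 262 → 5 → 208 → … (one orbit).
π_150 has 2 disjoint cycles with lengths [270, 1] on {0,…,270}.
n − c = 271 − 2 = 269; sign = (−1)^269 = -1.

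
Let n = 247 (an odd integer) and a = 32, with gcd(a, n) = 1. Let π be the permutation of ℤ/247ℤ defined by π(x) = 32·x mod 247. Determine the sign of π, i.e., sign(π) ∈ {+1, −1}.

+1

Start at x=36: 36 → 164 → 61 → 223 → 220 → 124 → 16 → … (one orbit).
The orbit structure of x ↦ 32x mod 247: 9 orbits of sizes [36, 36, 36, 36, 36, 36, 18, 12, 1].
sign(π) = (−1)^{n − #cycles} = (−1)^{247−9} = (−1)^238 = +1.
(32|247)_J = +1 (Zolotarev's lemma cross-check).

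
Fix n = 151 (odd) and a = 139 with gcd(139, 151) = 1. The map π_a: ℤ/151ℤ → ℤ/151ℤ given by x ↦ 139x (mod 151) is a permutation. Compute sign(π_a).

Start at x=125: 125 → 10 → 31 → 81 → 85 → 37 → 9 → … (one orbit).
3 cycles of lengths [75, 75, 1].
n − c = 151 − 3 = 148; sign = (−1)^148 = +1.
Check: (139/151) = +1 by Zolotarev.

+1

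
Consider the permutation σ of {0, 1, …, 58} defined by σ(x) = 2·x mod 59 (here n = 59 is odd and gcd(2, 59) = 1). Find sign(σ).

-1

Trace 7: π^k(7) = [7, 14, 28, 56, 53, 47, 35] for k=0..6.
Cycle lengths of π_2 on ℤ/59ℤ: [58, 1]; 2 cycles in total.
Σ(ℓ_i−1) = 59−2 = 57; sign = (−1)^57 = -1.
The Jacobi symbol (2|59) = -1 (Zolotarev) agrees.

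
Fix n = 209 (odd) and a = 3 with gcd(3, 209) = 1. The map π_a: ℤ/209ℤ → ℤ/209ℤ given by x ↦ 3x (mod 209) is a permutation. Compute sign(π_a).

-1

Trace 80: π^k(80) = [80, 31, 93, 70, 1, 3, 9] for k=0..6.
Cycle lengths of π_3 on ℤ/209ℤ: [90, 90, 18, 5, 5, 1]; 6 cycles in total.
6 cycles on 209: each ℓ→(−1)^(ℓ−1), product (−1)^203 = -1.
Check: (3/209) = -1 by Zolotarev.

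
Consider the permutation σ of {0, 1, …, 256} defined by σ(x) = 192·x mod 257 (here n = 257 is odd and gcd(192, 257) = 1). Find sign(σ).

Start at x=151: 151 → 208 → 101 → 117 → 105 → 114 → 43 → … (one orbit).
Decompose π into cycles: lengths [256, 1] (2 cycles, including the fixed point 0).
With 2 cycles on 257 points, sign = (−1)^{257−2} = -1.
Zolotarev: (192|257) = -1, matching the cycle-count sign.

-1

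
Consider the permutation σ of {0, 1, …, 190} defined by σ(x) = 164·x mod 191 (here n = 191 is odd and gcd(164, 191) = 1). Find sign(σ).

-1

Start at x=138: 138 → 94 → 136 → 148 → 15 → 168 → 48 → … (one orbit).
Decompose π into cycles: lengths [190, 1] (2 cycles, including the fixed point 0).
191 − 2 = 189 transpositions; sign(π) = (−1)^189 = -1.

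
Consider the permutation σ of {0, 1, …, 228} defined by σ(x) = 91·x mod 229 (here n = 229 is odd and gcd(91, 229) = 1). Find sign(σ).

Trace 61: π^k(61) = [61, 55, 196, 203, 153, 183, 165] for k=0..6.
π_91 has 5 disjoint cycles with lengths [57, 57, 57, 57, 1] on {0,…,228}.
Σ(ℓ_i−1) = 229−5 = 224; sign = (−1)^224 = +1.
The Jacobi symbol (91|229) = +1 (Zolotarev) agrees.

+1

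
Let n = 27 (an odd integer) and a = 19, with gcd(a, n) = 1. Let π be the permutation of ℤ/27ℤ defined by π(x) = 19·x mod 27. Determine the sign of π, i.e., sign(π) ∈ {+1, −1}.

+1

Orbit of 19 under x↦19x: [19, 10, 1]… (length divides ord_27(19)).
Decompose π into cycles: lengths [3, 3, 3, 3, 3, 3, 1, 1, 1, 1, 1, 1, 1, 1, 1] (15 cycles, including the fixed point 0).
With 15 cycles on 27 points, sign = (−1)^{27−15} = +1.
Check: (19/27) = +1 by Zolotarev.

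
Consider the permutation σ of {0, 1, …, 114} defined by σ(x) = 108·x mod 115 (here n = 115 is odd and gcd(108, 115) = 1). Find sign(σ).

Orbit of 6 under x↦108x: [6, 73, 64, 12, 31, 13, 24]… (length divides ord_115(108)).
Cycle lengths of π_108 on ℤ/115ℤ: [44, 44, 11, 11, 4, 1]; 6 cycles in total.
115 − 6 = 109 transpositions; sign(π) = (−1)^109 = -1.
Zolotarev: (108|115) = -1, matching the cycle-count sign.

-1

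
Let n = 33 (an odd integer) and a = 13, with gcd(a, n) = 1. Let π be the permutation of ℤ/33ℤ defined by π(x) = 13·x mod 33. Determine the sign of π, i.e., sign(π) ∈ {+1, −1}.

Start at x=7: 7 → 25 → 28 → 1 → 13 → 4 → 19 → … (one orbit).
Cycle type of π: 10×3 + 1×3; total 6 cycles.
n − c = 33 − 6 = 27; sign = (−1)^27 = -1.
Check: (13/33) = -1 by Zolotarev.

-1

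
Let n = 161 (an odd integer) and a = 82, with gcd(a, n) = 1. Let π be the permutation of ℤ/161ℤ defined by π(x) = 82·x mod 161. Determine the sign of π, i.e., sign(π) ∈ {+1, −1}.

-1

Start at x=54: 54 → 81 → 41 → 142 → 52 → 78 → 117 → … (one orbit).
Cycle type of π: 66×2 + 11×2 + 6 + 1; total 6 cycles.
161 − 6 = 155 transpositions; sign(π) = (−1)^155 = -1.
(82|161)_J = -1 (Zolotarev's lemma cross-check).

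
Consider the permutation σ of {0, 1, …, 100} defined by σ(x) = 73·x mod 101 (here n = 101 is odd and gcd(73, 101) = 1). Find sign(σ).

-1

Start at x=74: 74 → 49 → 42 → 36 → 2 → 45 → 53 → … (one orbit).
π_73 has 2 disjoint cycles with lengths [100, 1] on {0,…,100}.
n − c = 101 − 2 = 99; sign = (−1)^99 = -1.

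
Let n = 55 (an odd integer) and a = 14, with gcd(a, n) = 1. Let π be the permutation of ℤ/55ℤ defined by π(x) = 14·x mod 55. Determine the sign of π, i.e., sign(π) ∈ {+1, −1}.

+1

Start at x=31: 31 → 49 → 26 → 34 → 36 → 9 → 16 → … (one orbit).
Cycle lengths of π_14 on ℤ/55ℤ: [10, 10, 10, 10, 5, 5, 2, 2, 1]; 9 cycles in total.
55 − 9 = 46 transpositions; sign(π) = (−1)^46 = +1.
(14|55)_J = +1 (Zolotarev's lemma cross-check).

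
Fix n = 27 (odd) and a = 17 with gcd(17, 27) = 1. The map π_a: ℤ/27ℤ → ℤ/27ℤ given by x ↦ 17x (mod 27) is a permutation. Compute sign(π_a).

-1

Orbit of 8 under x↦17x: [8, 1, 17, 19, 26, 10]… (length divides ord_27(17)).
Decompose π into cycles: lengths [6, 6, 6, 2, 2, 2, 2, 1] (8 cycles, including the fixed point 0).
Σ(ℓ_i−1) = 27−8 = 19; sign = (−1)^19 = -1.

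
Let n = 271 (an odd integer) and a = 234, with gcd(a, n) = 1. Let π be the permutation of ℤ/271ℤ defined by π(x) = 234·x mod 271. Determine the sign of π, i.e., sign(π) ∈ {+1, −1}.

Trace 198: π^k(198) = [198, 262, 62, 145, 55, 133, 228] for k=0..6.
Cycle type of π: 270 + 1; total 2 cycles.
With 2 cycles on 271 points, sign = (−1)^{271−2} = -1.
Via Zolotarev, sign(π_{234}) = (234|271) = -1.

-1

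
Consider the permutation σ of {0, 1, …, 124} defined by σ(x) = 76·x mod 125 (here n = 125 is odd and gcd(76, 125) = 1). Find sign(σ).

+1

Trace 76: π^k(76) = [76, 26, 101, 51, 1] for k=0..4.
The orbit structure of x ↦ 76x mod 125: 45 orbits of sizes [5, 5, 5, 5, 5, 5, 5, 5, 5, 5, 5, 5, 5, 5, 5, 5, 5, 5, 5, 5, 1, 1, 1, 1, 1, 1, 1, 1, 1, 1, 1, 1, 1, 1, 1, 1, 1, 1, 1, 1, 1, 1, 1, 1, 1].
With 45 cycles on 125 points, sign = (−1)^{125−45} = +1.
Zolotarev: (76|125) = +1, matching the cycle-count sign.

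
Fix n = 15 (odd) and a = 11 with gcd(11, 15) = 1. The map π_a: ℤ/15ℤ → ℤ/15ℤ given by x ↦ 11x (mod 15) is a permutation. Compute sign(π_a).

-1

Trace 1: π^k(1) = [1, 11] for k=0..1.
Cycle type of π: 2×5 + 1×5; total 10 cycles.
Σ(ℓ_i−1) = 15−10 = 5; sign = (−1)^5 = -1.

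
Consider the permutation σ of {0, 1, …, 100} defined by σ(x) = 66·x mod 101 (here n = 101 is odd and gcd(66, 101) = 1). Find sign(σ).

-1

Orbit of 12 under x↦66x: [12, 85, 55, 95, 8, 23, 3]… (length divides ord_101(66)).
2 cycles of lengths [100, 1].
With 2 cycles on 101 points, sign = (−1)^{101−2} = -1.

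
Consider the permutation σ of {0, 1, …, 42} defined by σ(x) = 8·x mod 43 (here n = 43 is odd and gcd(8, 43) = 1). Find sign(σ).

Trace 42: π^k(42) = [42, 35, 22, 4, 32, 41, 27] for k=0..6.
The orbit structure of x ↦ 8x mod 43: 4 orbits of sizes [14, 14, 14, 1].
43 − 4 = 39 transpositions; sign(π) = (−1)^39 = -1.
The Jacobi symbol (8|43) = -1 (Zolotarev) agrees.

-1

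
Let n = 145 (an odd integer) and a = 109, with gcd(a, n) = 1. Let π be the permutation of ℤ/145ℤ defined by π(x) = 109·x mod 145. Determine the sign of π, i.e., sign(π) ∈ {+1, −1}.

Start at x=109: 109 → 136 → 34 → 81 → 129 → 141 → 144 → … (one orbit).
13 cycles of lengths [14, 14, 14, 14, 14, 14, 14, 14, 14, 14, 2, 2, 1].
Σ(ℓ_i−1) = 145−13 = 132; sign = (−1)^132 = +1.

+1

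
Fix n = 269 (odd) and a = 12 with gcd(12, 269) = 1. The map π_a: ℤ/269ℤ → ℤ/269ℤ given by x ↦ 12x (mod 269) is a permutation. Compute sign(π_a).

-1

Start at x=217: 217 → 183 → 44 → 259 → 149 → 174 → 205 → … (one orbit).
Cycle lengths of π_12 on ℤ/269ℤ: [268, 1]; 2 cycles in total.
2 cycles on 269: each ℓ→(−1)^(ℓ−1), product (−1)^267 = -1.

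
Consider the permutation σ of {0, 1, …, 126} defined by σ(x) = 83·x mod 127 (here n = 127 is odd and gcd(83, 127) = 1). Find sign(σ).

-1

Trace 99: π^k(99) = [99, 89, 21, 92, 16, 58, 115] for k=0..6.
Cycle lengths of π_83 on ℤ/127ℤ: [126, 1]; 2 cycles in total.
With 2 cycles on 127 points, sign = (−1)^{127−2} = -1.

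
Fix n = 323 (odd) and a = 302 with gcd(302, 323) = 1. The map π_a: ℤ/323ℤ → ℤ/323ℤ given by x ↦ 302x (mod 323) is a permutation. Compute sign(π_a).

Orbit of 81 under x↦302x: [81, 237, 191, 188, 251, 220, 225]… (length divides ord_323(302)).
15 cycles of lengths [36, 36, 36, 36, 36, 36, 36, 36, 9, 9, 4, 4, 4, 4, 1].
n − c = 323 − 15 = 308; sign = (−1)^308 = +1.
Via Zolotarev, sign(π_{302}) = (302|323) = +1.

+1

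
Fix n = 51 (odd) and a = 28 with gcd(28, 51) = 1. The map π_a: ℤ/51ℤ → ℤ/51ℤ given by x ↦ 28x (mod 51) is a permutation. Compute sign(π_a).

-1

Start at x=31: 31 → 1 → 28 → 19 → 22 → 4 → 10 → … (one orbit).
The orbit structure of x ↦ 28x mod 51: 6 orbits of sizes [16, 16, 16, 1, 1, 1].
51 − 6 = 45 transpositions; sign(π) = (−1)^45 = -1.
The Jacobi symbol (28|51) = -1 (Zolotarev) agrees.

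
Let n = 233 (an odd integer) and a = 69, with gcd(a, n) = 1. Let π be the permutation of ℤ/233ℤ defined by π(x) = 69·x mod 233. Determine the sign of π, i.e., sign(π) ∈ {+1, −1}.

Orbit of 181 under x↦69x: [181, 140, 107, 160, 89, 83, 135]… (length divides ord_233(69)).
The orbit structure of x ↦ 69x mod 233: 2 orbits of sizes [232, 1].
233 − 2 = 231 transpositions; sign(π) = (−1)^231 = -1.

-1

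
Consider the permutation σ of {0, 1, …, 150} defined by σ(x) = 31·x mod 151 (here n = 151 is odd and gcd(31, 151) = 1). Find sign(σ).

Trace 34: π^k(34) = [34, 148, 58, 137, 19, 136, 139] for k=0..6.
π_31 has 3 disjoint cycles with lengths [75, 75, 1] on {0,…,150}.
Σ(ℓ_i−1) = 151−3 = 148; sign = (−1)^148 = +1.

+1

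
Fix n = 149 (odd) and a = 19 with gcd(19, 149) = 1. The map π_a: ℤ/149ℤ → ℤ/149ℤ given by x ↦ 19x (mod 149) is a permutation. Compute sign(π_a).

Start at x=85: 85 → 125 → 140 → 127 → 29 → 104 → 39 → … (one orbit).
5 cycles of lengths [37, 37, 37, 37, 1].
With 5 cycles on 149 points, sign = (−1)^{149−5} = +1.
Zolotarev: (19|149) = +1, matching the cycle-count sign.

+1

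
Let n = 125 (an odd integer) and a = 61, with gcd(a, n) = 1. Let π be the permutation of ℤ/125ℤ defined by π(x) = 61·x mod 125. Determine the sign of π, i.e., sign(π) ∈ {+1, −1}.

Trace 26: π^k(26) = [26, 86, 121, 6, 116, 76, 11] for k=0..6.
Cycle lengths of π_61 on ℤ/125ℤ: [25, 25, 25, 25, 5, 5, 5, 5, 1, 1, 1, 1, 1]; 13 cycles in total.
Σ(ℓ_i−1) = 125−13 = 112; sign = (−1)^112 = +1.

+1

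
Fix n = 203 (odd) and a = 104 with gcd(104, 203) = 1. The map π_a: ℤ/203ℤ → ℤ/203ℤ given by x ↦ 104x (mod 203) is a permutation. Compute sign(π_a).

+1

Orbit of 1 under x↦104x: [1, 104, 57, 41]… (length divides ord_203(104)).
The orbit structure of x ↦ 104x mod 203: 53 orbits of sizes [4, 4, 4, 4, 4, 4, 4, 4, 4, 4, 4, 4, 4, 4, 4, 4, 4, 4, 4, 4, 4, 4, 4, 4, 4, 4, 4, 4, 4, 4, 4, 4, 4, 4, 4, 4, 4, 4, 4, 4, 4, 4, 4, 4, 4, 4, 4, 4, 4, 2, 2, 2, 1].
53 cycles on 203: each ℓ→(−1)^(ℓ−1), product (−1)^150 = +1.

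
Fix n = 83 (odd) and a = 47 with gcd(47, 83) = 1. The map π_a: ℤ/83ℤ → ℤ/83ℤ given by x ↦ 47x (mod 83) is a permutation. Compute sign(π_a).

-1

Start at x=64: 64 → 20 → 27 → 24 → 49 → 62 → 9 → … (one orbit).
π_47 has 2 disjoint cycles with lengths [82, 1] on {0,…,82}.
2 cycles on 83: each ℓ→(−1)^(ℓ−1), product (−1)^81 = -1.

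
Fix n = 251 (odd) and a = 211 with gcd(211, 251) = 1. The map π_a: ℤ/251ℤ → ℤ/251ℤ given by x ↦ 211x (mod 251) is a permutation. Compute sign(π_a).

+1

Start at x=91: 91 → 125 → 20 → 204 → 123 → 100 → 16 → … (one orbit).
Decompose π into cycles: lengths [25, 25, 25, 25, 25, 25, 25, 25, 25, 25, 1] (11 cycles, including the fixed point 0).
Σ(ℓ_i−1) = 251−11 = 240; sign = (−1)^240 = +1.
(211|251)_J = +1 (Zolotarev's lemma cross-check).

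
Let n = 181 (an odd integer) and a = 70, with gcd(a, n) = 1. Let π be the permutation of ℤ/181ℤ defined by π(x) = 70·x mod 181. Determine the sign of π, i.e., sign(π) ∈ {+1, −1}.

Trace 125: π^k(125) = [125, 62, 177, 82, 129, 161, 48] for k=0..6.
Decompose π into cycles: lengths [45, 45, 45, 45, 1] (5 cycles, including the fixed point 0).
With 5 cycles on 181 points, sign = (−1)^{181−5} = +1.

+1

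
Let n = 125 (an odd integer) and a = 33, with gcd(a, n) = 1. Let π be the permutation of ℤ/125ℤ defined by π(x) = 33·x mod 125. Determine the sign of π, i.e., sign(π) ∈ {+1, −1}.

Start at x=72: 72 → 1 → 33 → 89 → 62 → 46 → 18 → … (one orbit).
Cycle lengths of π_33 on ℤ/125ℤ: [100, 20, 4, 1]; 4 cycles in total.
With 4 cycles on 125 points, sign = (−1)^{125−4} = -1.
The Jacobi symbol (33|125) = -1 (Zolotarev) agrees.

-1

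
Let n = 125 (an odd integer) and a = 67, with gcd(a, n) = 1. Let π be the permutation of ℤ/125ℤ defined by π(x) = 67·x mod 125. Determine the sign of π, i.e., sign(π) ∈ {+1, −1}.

Trace 107: π^k(107) = [107, 44, 73, 16, 72, 74, 83] for k=0..6.
Cycle lengths of π_67 on ℤ/125ℤ: [100, 20, 4, 1]; 4 cycles in total.
Σ(ℓ_i−1) = 125−4 = 121; sign = (−1)^121 = -1.
Via Zolotarev, sign(π_{67}) = (67|125) = -1.

-1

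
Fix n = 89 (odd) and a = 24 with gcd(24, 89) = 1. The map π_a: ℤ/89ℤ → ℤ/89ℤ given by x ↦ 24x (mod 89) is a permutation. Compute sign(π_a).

-1

Orbit of 75 under x↦24x: [75, 20, 35, 39, 46, 36, 63]… (length divides ord_89(24)).
2 cycles of lengths [88, 1].
n − c = 89 − 2 = 87; sign = (−1)^87 = -1.
The Jacobi symbol (24|89) = -1 (Zolotarev) agrees.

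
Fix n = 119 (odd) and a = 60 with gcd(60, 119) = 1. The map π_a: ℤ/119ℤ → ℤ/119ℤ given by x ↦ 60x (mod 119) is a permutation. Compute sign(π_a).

+1

Start at x=43: 43 → 81 → 100 → 50 → 25 → 72 → 36 → … (one orbit).
Cycle type of π: 24×4 + 8×2 + 3×2 + 1; total 9 cycles.
119 − 9 = 110 transpositions; sign(π) = (−1)^110 = +1.
Zolotarev: (60|119) = +1, matching the cycle-count sign.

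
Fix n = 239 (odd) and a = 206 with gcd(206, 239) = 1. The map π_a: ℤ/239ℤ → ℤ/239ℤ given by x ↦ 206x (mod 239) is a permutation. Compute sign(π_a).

-1

Orbit of 149 under x↦206x: [149, 102, 219, 182, 208, 67, 179]… (length divides ord_239(206)).
The orbit structure of x ↦ 206x mod 239: 2 orbits of sizes [238, 1].
239 − 2 = 237 transpositions; sign(π) = (−1)^237 = -1.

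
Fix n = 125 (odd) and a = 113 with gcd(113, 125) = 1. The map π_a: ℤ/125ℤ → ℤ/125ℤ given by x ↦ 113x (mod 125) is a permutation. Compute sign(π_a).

-1

Start at x=58: 58 → 54 → 102 → 26 → 63 → 119 → 72 → … (one orbit).
Cycle type of π: 100 + 20 + 4 + 1; total 4 cycles.
With 4 cycles on 125 points, sign = (−1)^{125−4} = -1.
The Jacobi symbol (113|125) = -1 (Zolotarev) agrees.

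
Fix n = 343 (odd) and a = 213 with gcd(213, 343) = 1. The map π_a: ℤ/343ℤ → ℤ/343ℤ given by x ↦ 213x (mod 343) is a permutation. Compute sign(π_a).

Start at x=167: 167 → 242 → 96 → 211 → 10 → 72 → 244 → … (one orbit).
The orbit structure of x ↦ 213x mod 343: 4 orbits of sizes [294, 42, 6, 1].
sign(π) = (−1)^{n − #cycles} = (−1)^{343−4} = (−1)^339 = -1.

-1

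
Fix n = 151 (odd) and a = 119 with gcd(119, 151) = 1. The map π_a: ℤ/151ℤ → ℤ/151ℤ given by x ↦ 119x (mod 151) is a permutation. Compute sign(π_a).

-1

Orbit of 33 under x↦119x: [33, 1, 119, 118, 150, 32]… (length divides ord_151(119)).
Cycle lengths of π_119 on ℤ/151ℤ: [6, 6, 6, 6, 6, 6, 6, 6, 6, 6, 6, 6, 6, 6, 6, 6, 6, 6, 6, 6, 6, 6, 6, 6, 6, 1]; 26 cycles in total.
n − c = 151 − 26 = 125; sign = (−1)^125 = -1.
The Jacobi symbol (119|151) = -1 (Zolotarev) agrees.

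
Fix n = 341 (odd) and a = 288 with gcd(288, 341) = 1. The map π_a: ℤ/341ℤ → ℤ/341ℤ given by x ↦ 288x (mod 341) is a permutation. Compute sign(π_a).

Orbit of 338 under x↦288x: [338, 159, 98, 262, 95, 80, 193]… (length divides ord_341(288)).
Decompose π into cycles: lengths [30, 30, 30, 30, 30, 30, 30, 30, 30, 30, 15, 15, 10, 1] (14 cycles, including the fixed point 0).
n − c = 341 − 14 = 327; sign = (−1)^327 = -1.

-1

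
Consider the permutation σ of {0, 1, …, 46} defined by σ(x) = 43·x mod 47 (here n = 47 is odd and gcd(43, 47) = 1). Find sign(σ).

Orbit of 17 under x↦43x: [17, 26, 37, 40, 28, 29, 25]… (length divides ord_47(43)).
2 cycles of lengths [46, 1].
With 2 cycles on 47 points, sign = (−1)^{47−2} = -1.

-1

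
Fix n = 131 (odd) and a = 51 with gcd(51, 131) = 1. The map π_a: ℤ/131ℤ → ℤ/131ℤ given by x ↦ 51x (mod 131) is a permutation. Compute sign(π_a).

Orbit of 112 under x↦51x: [112, 79, 99, 71, 84, 92, 107]… (length divides ord_131(51)).
π_51 has 6 disjoint cycles with lengths [26, 26, 26, 26, 26, 1] on {0,…,130}.
Σ(ℓ_i−1) = 131−6 = 125; sign = (−1)^125 = -1.
Check: (51/131) = -1 by Zolotarev.

-1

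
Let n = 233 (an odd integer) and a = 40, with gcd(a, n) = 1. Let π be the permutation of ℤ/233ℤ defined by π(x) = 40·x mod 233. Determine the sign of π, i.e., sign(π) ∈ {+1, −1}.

Orbit of 83 under x↦40x: [83, 58, 223, 66, 77, 51, 176]… (length divides ord_233(40)).
Cycle lengths of π_40 on ℤ/233ℤ: [232, 1]; 2 cycles in total.
n − c = 233 − 2 = 231; sign = (−1)^231 = -1.
Check: (40/233) = -1 by Zolotarev.

-1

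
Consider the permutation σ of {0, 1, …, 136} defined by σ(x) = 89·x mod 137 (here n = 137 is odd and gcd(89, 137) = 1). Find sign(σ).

-1

Orbit of 53 under x↦89x: [53, 59, 45, 32, 108, 22, 40]… (length divides ord_137(89)).
Cycle type of π: 136 + 1; total 2 cycles.
137 − 2 = 135 transpositions; sign(π) = (−1)^135 = -1.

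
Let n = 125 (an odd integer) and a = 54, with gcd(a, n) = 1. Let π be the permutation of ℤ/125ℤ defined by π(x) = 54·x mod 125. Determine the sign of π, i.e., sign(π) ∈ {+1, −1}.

+1

Start at x=69: 69 → 101 → 79 → 16 → 114 → 31 → 49 → … (one orbit).
Cycle type of π: 50×2 + 10×2 + 2×2 + 1; total 7 cycles.
Σ(ℓ_i−1) = 125−7 = 118; sign = (−1)^118 = +1.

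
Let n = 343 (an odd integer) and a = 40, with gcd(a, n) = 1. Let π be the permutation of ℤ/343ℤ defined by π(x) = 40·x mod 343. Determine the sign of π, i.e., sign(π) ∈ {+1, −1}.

-1

Start at x=237: 237 → 219 → 185 → 197 → 334 → 326 → 6 → … (one orbit).
Decompose π into cycles: lengths [294, 42, 6, 1] (4 cycles, including the fixed point 0).
n − c = 343 − 4 = 339; sign = (−1)^339 = -1.
The Jacobi symbol (40|343) = -1 (Zolotarev) agrees.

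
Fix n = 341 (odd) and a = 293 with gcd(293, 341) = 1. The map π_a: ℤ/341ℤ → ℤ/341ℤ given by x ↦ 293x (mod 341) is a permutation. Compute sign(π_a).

-1

Start at x=72: 72 → 295 → 162 → 67 → 194 → 236 → 266 → … (one orbit).
π_293 has 14 disjoint cycles with lengths [30, 30, 30, 30, 30, 30, 30, 30, 30, 30, 15, 15, 10, 1] on {0,…,340}.
sign(π) = (−1)^{n − #cycles} = (−1)^{341−14} = (−1)^327 = -1.
Check: (293/341) = -1 by Zolotarev.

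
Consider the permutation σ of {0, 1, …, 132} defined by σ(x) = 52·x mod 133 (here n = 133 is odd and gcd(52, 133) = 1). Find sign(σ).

+1

Orbit of 3 under x↦52x: [3, 23, 132, 81, 89, 106, 59]… (length divides ord_133(52)).
9 cycles of lengths [18, 18, 18, 18, 18, 18, 18, 6, 1].
Σ(ℓ_i−1) = 133−9 = 124; sign = (−1)^124 = +1.
Zolotarev: (52|133) = +1, matching the cycle-count sign.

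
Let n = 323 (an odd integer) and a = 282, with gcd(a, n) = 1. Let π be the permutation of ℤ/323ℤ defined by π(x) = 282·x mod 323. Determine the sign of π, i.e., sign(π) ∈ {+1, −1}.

-1

Trace 9: π^k(9) = [9, 277, 271, 194, 121, 207, 234] for k=0..6.
Cycle lengths of π_282 on ℤ/323ℤ: [144, 144, 16, 9, 9, 1]; 6 cycles in total.
With 6 cycles on 323 points, sign = (−1)^{323−6} = -1.
The Jacobi symbol (282|323) = -1 (Zolotarev) agrees.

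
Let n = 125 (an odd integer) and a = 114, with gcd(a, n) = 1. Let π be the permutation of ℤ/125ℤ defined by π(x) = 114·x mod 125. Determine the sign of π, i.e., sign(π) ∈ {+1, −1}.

Orbit of 76 under x↦114x: [76, 39, 71, 94, 91, 124, 11]… (length divides ord_125(114)).
π_114 has 7 disjoint cycles with lengths [50, 50, 10, 10, 2, 2, 1] on {0,…,124}.
sign(π) = (−1)^{n − #cycles} = (−1)^{125−7} = (−1)^118 = +1.
Via Zolotarev, sign(π_{114}) = (114|125) = +1.

+1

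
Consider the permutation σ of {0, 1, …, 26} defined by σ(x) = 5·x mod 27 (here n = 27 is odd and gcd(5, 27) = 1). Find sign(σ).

Start at x=11: 11 → 1 → 5 → 25 → 17 → 4 → 20 → … (one orbit).
π_5 has 4 disjoint cycles with lengths [18, 6, 2, 1] on {0,…,26}.
sign(π) = (−1)^{n − #cycles} = (−1)^{27−4} = (−1)^23 = -1.
The Jacobi symbol (5|27) = -1 (Zolotarev) agrees.

-1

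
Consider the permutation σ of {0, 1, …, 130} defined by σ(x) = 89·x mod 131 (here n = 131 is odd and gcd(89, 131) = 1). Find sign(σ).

+1

Trace 89: π^k(89) = [89, 61, 58, 53, 1] for k=0..4.
Decompose π into cycles: lengths [5, 5, 5, 5, 5, 5, 5, 5, 5, 5, 5, 5, 5, 5, 5, 5, 5, 5, 5, 5, 5, 5, 5, 5, 5, 5, 1] (27 cycles, including the fixed point 0).
27 cycles on 131: each ℓ→(−1)^(ℓ−1), product (−1)^104 = +1.
The Jacobi symbol (89|131) = +1 (Zolotarev) agrees.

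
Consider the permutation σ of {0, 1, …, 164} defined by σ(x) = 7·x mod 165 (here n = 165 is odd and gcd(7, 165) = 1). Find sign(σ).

+1

Trace 34: π^k(34) = [34, 73, 16, 112, 124, 43, 136] for k=0..6.
Cycle type of π: 20×6 + 10×3 + 4×3 + 1×3; total 15 cycles.
With 15 cycles on 165 points, sign = (−1)^{165−15} = +1.
Check: (7/165) = +1 by Zolotarev.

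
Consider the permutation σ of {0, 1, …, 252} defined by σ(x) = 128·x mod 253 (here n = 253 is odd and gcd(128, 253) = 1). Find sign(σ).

-1

Trace 239: π^k(239) = [239, 232, 95, 16, 24, 36, 54] for k=0..6.
Cycle type of π: 110×2 + 11×2 + 10 + 1; total 6 cycles.
sign(π) = (−1)^{n − #cycles} = (−1)^{253−6} = (−1)^247 = -1.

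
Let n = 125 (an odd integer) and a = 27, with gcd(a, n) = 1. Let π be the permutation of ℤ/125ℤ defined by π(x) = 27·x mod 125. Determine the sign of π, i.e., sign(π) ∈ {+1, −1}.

Orbit of 47 under x↦27x: [47, 19, 13, 101, 102, 4, 108]… (length divides ord_125(27)).
Cycle lengths of π_27 on ℤ/125ℤ: [100, 20, 4, 1]; 4 cycles in total.
4 cycles on 125: each ℓ→(−1)^(ℓ−1), product (−1)^121 = -1.

-1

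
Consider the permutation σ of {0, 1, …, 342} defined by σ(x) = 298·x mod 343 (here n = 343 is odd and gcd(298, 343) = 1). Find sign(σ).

Trace 179: π^k(179) = [179, 177, 267, 333, 107, 330, 242] for k=0..6.
Cycle type of π: 147×2 + 21×2 + 3×2 + 1; total 7 cycles.
7 cycles on 343: each ℓ→(−1)^(ℓ−1), product (−1)^336 = +1.
Via Zolotarev, sign(π_{298}) = (298|343) = +1.

+1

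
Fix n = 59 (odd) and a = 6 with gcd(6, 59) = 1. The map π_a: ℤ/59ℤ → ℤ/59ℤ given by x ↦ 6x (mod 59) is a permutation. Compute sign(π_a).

Trace 33: π^k(33) = [33, 21, 8, 48, 52, 17, 43] for k=0..6.
The orbit structure of x ↦ 6x mod 59: 2 orbits of sizes [58, 1].
n − c = 59 − 2 = 57; sign = (−1)^57 = -1.
Via Zolotarev, sign(π_{6}) = (6|59) = -1.

-1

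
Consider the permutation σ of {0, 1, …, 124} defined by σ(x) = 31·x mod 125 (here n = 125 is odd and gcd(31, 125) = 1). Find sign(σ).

+1

Orbit of 91 under x↦31x: [91, 71, 76, 106, 36, 116, 96]… (length divides ord_125(31)).
π_31 has 13 disjoint cycles with lengths [25, 25, 25, 25, 5, 5, 5, 5, 1, 1, 1, 1, 1] on {0,…,124}.
13 cycles on 125: each ℓ→(−1)^(ℓ−1), product (−1)^112 = +1.
The Jacobi symbol (31|125) = +1 (Zolotarev) agrees.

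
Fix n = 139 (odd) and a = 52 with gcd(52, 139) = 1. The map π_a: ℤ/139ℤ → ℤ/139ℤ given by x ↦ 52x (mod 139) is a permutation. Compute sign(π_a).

Trace 34: π^k(34) = [34, 100, 57, 45, 116, 55, 80] for k=0..6.
Decompose π into cycles: lengths [23, 23, 23, 23, 23, 23, 1] (7 cycles, including the fixed point 0).
With 7 cycles on 139 points, sign = (−1)^{139−7} = +1.

+1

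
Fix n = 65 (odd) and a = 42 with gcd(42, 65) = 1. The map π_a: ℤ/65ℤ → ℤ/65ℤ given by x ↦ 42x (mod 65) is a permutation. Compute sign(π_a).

Trace 48: π^k(48) = [48, 1, 42, 9, 53, 16, 22] for k=0..6.
π_42 has 10 disjoint cycles with lengths [12, 12, 12, 12, 4, 3, 3, 3, 3, 1] on {0,…,64}.
sign(π) = (−1)^{n − #cycles} = (−1)^{65−10} = (−1)^55 = -1.
Via Zolotarev, sign(π_{42}) = (42|65) = -1.

-1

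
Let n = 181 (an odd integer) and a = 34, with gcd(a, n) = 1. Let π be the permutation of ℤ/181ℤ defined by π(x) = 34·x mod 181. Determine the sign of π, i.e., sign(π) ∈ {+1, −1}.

+1

Start at x=45: 45 → 82 → 73 → 129 → 42 → 161 → 44 → … (one orbit).
The orbit structure of x ↦ 34x mod 181: 5 orbits of sizes [45, 45, 45, 45, 1].
181 − 5 = 176 transpositions; sign(π) = (−1)^176 = +1.
(34|181)_J = +1 (Zolotarev's lemma cross-check).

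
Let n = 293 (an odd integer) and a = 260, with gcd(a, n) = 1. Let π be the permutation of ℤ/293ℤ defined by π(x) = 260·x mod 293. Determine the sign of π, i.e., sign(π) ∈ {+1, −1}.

Start at x=272: 272 → 107 → 278 → 202 → 73 → 228 → 94 → … (one orbit).
The orbit structure of x ↦ 260x mod 293: 3 orbits of sizes [146, 146, 1].
n − c = 293 − 3 = 290; sign = (−1)^290 = +1.
(260|293)_J = +1 (Zolotarev's lemma cross-check).

+1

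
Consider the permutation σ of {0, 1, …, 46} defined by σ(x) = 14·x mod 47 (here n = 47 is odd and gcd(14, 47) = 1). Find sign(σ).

Orbit of 24 under x↦14x: [24, 7, 4, 9, 32, 25, 21]… (length divides ord_47(14)).
Cycle type of π: 23×2 + 1; total 3 cycles.
3 cycles on 47: each ℓ→(−1)^(ℓ−1), product (−1)^44 = +1.
(14|47)_J = +1 (Zolotarev's lemma cross-check).

+1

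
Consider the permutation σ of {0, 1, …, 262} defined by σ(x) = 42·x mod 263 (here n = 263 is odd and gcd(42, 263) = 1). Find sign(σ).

-1

Start at x=20: 20 → 51 → 38 → 18 → 230 → 192 → 174 → … (one orbit).
Cycle type of π: 262 + 1; total 2 cycles.
Σ(ℓ_i−1) = 263−2 = 261; sign = (−1)^261 = -1.
Zolotarev: (42|263) = -1, matching the cycle-count sign.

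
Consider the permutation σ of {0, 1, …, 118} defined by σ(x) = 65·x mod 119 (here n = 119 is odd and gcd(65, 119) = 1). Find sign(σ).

Trace 9: π^k(9) = [9, 109, 64, 114, 32, 57, 16] for k=0..6.
Decompose π into cycles: lengths [48, 48, 16, 3, 3, 1] (6 cycles, including the fixed point 0).
With 6 cycles on 119 points, sign = (−1)^{119−6} = -1.
Zolotarev: (65|119) = -1, matching the cycle-count sign.

-1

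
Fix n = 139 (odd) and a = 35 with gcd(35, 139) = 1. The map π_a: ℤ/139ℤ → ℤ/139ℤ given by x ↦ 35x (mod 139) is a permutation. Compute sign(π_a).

Orbit of 45 under x↦35x: [45, 46, 81, 55, 118, 99, 129]… (length divides ord_139(35)).
Cycle type of π: 69×2 + 1; total 3 cycles.
n − c = 139 − 3 = 136; sign = (−1)^136 = +1.

+1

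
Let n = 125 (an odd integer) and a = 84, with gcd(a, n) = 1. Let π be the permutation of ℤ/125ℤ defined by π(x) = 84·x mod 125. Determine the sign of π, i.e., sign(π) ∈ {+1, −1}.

+1

Start at x=1: 1 → 84 → 56 → 79 → 11 → 49 → 116 → … (one orbit).
π_84 has 7 disjoint cycles with lengths [50, 50, 10, 10, 2, 2, 1] on {0,…,124}.
n − c = 125 − 7 = 118; sign = (−1)^118 = +1.
Via Zolotarev, sign(π_{84}) = (84|125) = +1.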